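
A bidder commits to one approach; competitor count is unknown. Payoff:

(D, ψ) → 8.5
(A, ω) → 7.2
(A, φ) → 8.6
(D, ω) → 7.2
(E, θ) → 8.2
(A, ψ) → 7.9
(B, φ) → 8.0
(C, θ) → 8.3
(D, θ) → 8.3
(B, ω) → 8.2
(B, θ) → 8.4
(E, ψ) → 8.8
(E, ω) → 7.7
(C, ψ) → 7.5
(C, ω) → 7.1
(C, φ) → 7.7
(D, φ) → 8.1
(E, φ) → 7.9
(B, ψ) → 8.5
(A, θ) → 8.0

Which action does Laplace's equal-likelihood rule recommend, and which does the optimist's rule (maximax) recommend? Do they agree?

Row averages: A=7.925, B=8.275, C=7.65, D=8.025, E=8.15
Highest average = 8.275 → B.
Row maxima: A=8.6, B=8.5, C=8.3, D=8.5, E=8.8
Best best-case = 8.8 → E.

laplace → B; maximax → E (disagree)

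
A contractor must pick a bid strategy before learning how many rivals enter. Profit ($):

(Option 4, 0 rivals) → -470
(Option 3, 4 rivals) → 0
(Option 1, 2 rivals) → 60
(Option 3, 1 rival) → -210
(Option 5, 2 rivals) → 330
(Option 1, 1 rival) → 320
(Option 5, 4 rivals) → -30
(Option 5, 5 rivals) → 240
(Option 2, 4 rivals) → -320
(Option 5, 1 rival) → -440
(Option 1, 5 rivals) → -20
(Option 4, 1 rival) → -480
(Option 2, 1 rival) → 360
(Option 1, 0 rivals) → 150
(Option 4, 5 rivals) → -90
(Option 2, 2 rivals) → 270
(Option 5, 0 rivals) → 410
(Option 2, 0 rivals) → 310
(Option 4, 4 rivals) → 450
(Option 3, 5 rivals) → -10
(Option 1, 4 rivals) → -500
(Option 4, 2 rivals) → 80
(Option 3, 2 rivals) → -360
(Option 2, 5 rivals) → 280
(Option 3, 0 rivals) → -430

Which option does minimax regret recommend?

Option 2

Column bests: 0 rivals=410, 1 rival=360, 2 rivals=330, 4 rivals=450, 5 rivals=280.
Option 1 regrets: 260, 40, 270, 950, 300 → max 950
Option 2 regrets: 100, 0, 60, 770, 0 → max 770
Option 3 regrets: 840, 570, 690, 450, 290 → max 840
Option 4 regrets: 880, 840, 250, 0, 370 → max 880
Option 5 regrets: 0, 800, 0, 480, 40 → max 800
Smallest max regret = 770 → Option 2.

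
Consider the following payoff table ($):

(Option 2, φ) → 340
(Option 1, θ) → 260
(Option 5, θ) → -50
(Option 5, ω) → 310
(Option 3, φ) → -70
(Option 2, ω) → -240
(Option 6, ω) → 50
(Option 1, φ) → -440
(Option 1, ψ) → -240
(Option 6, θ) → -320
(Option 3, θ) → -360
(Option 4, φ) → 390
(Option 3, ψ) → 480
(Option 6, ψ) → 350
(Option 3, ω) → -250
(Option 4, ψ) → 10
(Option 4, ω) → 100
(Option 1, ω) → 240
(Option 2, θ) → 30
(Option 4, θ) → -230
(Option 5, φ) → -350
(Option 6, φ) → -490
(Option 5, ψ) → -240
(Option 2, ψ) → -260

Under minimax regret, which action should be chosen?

Column bests: θ=260, φ=390, ψ=480, ω=310.
Option 1 regrets: 0, 830, 720, 70 → max 830
Option 2 regrets: 230, 50, 740, 550 → max 740
Option 3 regrets: 620, 460, 0, 560 → max 620
Option 4 regrets: 490, 0, 470, 210 → max 490
Option 5 regrets: 310, 740, 720, 0 → max 740
Option 6 regrets: 580, 880, 130, 260 → max 880
Smallest max regret = 490 → Option 4.

Option 4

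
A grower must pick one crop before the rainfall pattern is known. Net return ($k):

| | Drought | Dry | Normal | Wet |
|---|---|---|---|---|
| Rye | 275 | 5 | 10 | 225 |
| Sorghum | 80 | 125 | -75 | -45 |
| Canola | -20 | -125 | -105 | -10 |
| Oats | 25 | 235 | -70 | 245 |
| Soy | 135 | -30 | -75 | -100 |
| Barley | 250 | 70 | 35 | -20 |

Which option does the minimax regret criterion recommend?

Rye

Column bests: Drought=275, Dry=235, Normal=35, Wet=245.
Rye regrets: 0, 230, 25, 20 → max 230
Sorghum regrets: 195, 110, 110, 290 → max 290
Canola regrets: 295, 360, 140, 255 → max 360
Oats regrets: 250, 0, 105, 0 → max 250
Soy regrets: 140, 265, 110, 345 → max 345
Barley regrets: 25, 165, 0, 265 → max 265
Smallest max regret = 230 → Rye.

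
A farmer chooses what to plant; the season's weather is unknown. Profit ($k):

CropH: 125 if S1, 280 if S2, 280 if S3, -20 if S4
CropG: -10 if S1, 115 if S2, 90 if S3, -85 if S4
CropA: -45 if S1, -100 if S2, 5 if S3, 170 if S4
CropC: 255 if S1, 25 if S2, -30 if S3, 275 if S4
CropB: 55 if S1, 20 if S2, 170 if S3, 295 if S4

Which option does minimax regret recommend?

CropB

Column bests: S1=255, S2=280, S3=280, S4=295.
CropH regrets: 130, 0, 0, 315 → max 315
CropG regrets: 265, 165, 190, 380 → max 380
CropA regrets: 300, 380, 275, 125 → max 380
CropC regrets: 0, 255, 310, 20 → max 310
CropB regrets: 200, 260, 110, 0 → max 260
Smallest max regret = 260 → CropB.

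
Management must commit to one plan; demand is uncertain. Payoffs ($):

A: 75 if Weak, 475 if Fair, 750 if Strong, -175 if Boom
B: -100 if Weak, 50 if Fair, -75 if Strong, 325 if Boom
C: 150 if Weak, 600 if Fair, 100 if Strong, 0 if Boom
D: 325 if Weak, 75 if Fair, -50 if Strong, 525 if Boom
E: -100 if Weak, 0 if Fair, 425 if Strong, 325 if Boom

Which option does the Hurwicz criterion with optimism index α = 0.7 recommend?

A: 0.7·750 + 0.3·(-175) = 472.5
B: 0.7·325 + 0.3·(-100) = 197.5
C: 0.7·600 + 0.3·0 = 420
D: 0.7·525 + 0.3·(-50) = 352.5
E: 0.7·425 + 0.3·(-100) = 267.5
Highest Hurwicz score = 472.5 → A.

A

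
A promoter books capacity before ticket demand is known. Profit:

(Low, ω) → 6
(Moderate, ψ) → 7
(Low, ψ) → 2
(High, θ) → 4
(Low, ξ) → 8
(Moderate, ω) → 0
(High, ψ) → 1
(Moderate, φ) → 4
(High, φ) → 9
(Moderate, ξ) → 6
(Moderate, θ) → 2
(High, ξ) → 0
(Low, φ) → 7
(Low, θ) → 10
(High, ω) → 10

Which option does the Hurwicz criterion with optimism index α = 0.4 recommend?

Low

Low: 0.4·10 + 0.6·2 = 5.2
Moderate: 0.4·7 + 0.6·0 = 2.8
High: 0.4·10 + 0.6·0 = 4
Highest Hurwicz score = 5.2 → Low.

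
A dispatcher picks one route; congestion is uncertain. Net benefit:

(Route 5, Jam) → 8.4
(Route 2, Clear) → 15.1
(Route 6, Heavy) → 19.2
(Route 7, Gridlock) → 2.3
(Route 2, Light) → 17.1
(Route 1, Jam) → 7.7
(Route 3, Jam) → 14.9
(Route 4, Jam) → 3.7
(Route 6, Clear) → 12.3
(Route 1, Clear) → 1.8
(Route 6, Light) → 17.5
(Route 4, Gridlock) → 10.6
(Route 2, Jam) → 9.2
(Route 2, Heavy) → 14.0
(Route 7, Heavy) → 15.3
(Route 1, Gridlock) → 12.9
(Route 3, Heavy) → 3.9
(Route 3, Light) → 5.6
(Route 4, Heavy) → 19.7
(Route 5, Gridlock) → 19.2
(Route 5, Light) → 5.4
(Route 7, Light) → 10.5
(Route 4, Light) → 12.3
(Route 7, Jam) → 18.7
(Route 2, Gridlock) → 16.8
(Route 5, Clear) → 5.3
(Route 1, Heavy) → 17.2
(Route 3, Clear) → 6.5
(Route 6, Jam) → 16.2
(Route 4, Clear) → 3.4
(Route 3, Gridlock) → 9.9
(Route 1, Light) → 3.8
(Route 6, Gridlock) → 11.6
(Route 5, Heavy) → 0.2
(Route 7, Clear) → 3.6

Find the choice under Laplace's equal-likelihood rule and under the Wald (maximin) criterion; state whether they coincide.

laplace → Route 6; maximin → Route 6 (agree)

Row averages: Route 1=8.68, Route 2=14.44, Route 3=8.16, Route 4=9.94, Route 5=7.7, Route 6=15.36, Route 7=10.08
Highest average = 15.36 → Route 6.
Row minima: Route 1=1.8, Route 2=9.2, Route 3=3.9, Route 4=3.4, Route 5=0.2, Route 6=11.6, Route 7=2.3
Best worst-case = 11.6 → Route 6.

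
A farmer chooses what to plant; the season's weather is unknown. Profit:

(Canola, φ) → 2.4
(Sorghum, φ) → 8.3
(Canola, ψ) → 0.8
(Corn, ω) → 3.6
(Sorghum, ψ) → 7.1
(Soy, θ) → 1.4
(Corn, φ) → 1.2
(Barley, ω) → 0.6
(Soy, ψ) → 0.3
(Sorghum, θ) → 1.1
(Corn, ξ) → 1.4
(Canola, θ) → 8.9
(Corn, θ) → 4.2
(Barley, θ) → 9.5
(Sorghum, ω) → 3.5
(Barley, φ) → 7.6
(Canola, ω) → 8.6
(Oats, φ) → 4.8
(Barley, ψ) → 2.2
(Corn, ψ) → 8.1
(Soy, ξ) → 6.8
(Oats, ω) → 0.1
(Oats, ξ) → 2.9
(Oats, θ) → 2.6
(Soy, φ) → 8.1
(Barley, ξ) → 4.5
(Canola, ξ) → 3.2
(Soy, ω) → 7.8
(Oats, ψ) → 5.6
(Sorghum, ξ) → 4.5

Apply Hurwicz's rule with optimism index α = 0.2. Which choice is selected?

Canola: 0.2·8.9 + 0.8·0.8 = 2.42
Corn: 0.2·8.1 + 0.8·1.2 = 2.58
Oats: 0.2·5.6 + 0.8·0.1 = 1.2
Sorghum: 0.2·8.3 + 0.8·1.1 = 2.54
Soy: 0.2·8.1 + 0.8·0.3 = 1.86
Barley: 0.2·9.5 + 0.8·0.6 = 2.38
Highest Hurwicz score = 2.58 → Corn.

Corn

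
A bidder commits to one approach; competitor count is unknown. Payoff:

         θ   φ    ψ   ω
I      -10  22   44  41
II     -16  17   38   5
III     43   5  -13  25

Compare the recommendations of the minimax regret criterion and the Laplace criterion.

minimax regret → I; laplace → I (agree)

Column bests: θ=43, φ=22, ψ=44, ω=41.
I regrets: 53, 0, 0, 0 → max 53
II regrets: 59, 5, 6, 36 → max 59
III regrets: 0, 17, 57, 16 → max 57
Smallest max regret = 53 → I.
Row averages: I=24.25, II=11, III=15
Highest average = 24.25 → I.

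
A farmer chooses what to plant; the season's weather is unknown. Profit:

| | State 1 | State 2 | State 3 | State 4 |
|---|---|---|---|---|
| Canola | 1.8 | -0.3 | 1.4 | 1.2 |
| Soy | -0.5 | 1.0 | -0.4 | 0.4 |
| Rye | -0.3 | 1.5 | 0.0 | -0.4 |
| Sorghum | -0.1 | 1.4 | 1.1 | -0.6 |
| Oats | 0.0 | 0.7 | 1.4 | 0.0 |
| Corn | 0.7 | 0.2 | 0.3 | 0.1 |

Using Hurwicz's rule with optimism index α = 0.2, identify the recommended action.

Canola: 0.2·1.8 + 0.8·(-0.3) = 0.12
Soy: 0.2·1.0 + 0.8·(-0.5) = -0.2
Rye: 0.2·1.5 + 0.8·(-0.4) = -0.02
Sorghum: 0.2·1.4 + 0.8·(-0.6) = -0.2
Oats: 0.2·1.4 + 0.8·0.0 = 0.28
Corn: 0.2·0.7 + 0.8·0.1 = 0.22
Highest Hurwicz score = 0.28 → Oats.

Oats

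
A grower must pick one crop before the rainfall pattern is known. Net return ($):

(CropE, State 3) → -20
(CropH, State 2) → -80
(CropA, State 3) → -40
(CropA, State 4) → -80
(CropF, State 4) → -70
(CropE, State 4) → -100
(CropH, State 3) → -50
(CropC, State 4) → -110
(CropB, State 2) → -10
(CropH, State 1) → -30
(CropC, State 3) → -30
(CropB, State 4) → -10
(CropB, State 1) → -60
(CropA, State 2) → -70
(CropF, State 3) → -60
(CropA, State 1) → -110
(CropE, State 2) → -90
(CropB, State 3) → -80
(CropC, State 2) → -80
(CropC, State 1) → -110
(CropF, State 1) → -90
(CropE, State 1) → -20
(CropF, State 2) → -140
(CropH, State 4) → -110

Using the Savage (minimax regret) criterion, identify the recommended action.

Column bests: State 1=-20, State 2=-10, State 3=-20, State 4=-10.
CropC regrets: 90, 70, 10, 100 → max 100
CropH regrets: 10, 70, 30, 100 → max 100
CropE regrets: 0, 80, 0, 90 → max 90
CropA regrets: 90, 60, 20, 70 → max 90
CropB regrets: 40, 0, 60, 0 → max 60
CropF regrets: 70, 130, 40, 60 → max 130
Smallest max regret = 60 → CropB.

CropB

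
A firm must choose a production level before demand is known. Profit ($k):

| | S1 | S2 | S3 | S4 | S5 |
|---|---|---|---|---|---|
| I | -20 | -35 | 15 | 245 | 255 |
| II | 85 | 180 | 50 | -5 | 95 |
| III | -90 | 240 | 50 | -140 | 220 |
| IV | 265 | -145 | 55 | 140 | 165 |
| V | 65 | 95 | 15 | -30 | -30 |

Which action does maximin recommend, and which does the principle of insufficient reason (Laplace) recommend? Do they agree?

maximin → II; laplace → IV (disagree)

Row minima: I=-35, II=-5, III=-140, IV=-145, V=-30
Best worst-case = -5 → II.
Row averages: I=92, II=81, III=56, IV=96, V=23
Highest average = 96 → IV.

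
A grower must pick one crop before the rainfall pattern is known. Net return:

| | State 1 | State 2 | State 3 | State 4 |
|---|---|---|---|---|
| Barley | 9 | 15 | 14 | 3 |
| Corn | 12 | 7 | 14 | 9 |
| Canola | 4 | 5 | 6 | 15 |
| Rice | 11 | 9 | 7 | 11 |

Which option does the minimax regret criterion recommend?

Rice

Column bests: State 1=12, State 2=15, State 3=14, State 4=15.
Barley regrets: 3, 0, 0, 12 → max 12
Corn regrets: 0, 8, 0, 6 → max 8
Canola regrets: 8, 10, 8, 0 → max 10
Rice regrets: 1, 6, 7, 4 → max 7
Smallest max regret = 7 → Rice.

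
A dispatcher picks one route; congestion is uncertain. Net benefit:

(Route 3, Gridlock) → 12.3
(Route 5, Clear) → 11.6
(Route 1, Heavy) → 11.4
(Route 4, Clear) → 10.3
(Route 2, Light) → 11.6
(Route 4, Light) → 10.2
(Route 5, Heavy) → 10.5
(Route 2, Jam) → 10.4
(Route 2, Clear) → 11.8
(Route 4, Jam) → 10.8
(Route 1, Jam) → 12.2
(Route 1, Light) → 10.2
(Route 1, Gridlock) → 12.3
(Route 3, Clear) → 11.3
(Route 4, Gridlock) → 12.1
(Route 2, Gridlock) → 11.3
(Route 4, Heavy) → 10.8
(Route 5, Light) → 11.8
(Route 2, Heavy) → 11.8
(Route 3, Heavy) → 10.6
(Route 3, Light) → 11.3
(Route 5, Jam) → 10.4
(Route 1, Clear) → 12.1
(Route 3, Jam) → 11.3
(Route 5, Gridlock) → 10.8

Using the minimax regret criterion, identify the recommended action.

Route 3

Column bests: Clear=12.1, Light=11.8, Heavy=11.8, Jam=12.2, Gridlock=12.3.
Route 1 regrets: 0.0, 1.6, 0.4, 0.0, 0.0 → max 1.6
Route 2 regrets: 0.3, 0.2, 0.0, 1.8, 1.0 → max 1.8
Route 3 regrets: 0.8, 0.5, 1.2, 0.9, 0.0 → max 1.2
Route 4 regrets: 1.8, 1.6, 1.0, 1.4, 0.2 → max 1.8
Route 5 regrets: 0.5, 0.0, 1.3, 1.8, 1.5 → max 1.8
Smallest max regret = 1.2 → Route 3.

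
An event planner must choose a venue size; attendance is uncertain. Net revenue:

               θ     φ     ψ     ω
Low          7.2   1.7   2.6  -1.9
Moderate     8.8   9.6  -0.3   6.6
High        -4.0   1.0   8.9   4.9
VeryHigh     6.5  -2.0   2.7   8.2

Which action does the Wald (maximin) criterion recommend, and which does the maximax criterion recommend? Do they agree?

maximin → Moderate; maximax → Moderate (agree)

Row minima: Low=-1.9, Moderate=-0.3, High=-4.0, VeryHigh=-2.0
Best worst-case = -0.3 → Moderate.
Row maxima: Low=7.2, Moderate=9.6, High=8.9, VeryHigh=8.2
Best best-case = 9.6 → Moderate.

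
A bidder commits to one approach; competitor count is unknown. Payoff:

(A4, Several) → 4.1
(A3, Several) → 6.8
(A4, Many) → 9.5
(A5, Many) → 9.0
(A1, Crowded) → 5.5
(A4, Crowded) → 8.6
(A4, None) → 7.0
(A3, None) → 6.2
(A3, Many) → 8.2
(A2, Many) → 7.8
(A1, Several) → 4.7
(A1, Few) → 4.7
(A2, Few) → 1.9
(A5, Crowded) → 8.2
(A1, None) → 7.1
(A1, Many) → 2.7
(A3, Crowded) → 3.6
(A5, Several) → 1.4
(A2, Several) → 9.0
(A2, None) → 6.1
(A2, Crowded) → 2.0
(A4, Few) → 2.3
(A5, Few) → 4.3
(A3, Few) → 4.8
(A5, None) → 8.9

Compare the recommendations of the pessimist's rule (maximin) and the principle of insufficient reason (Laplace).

maximin → A3; laplace → A5 (disagree)

Row minima: A1=2.7, A2=1.9, A3=3.6, A4=2.3, A5=1.4
Best worst-case = 3.6 → A3.
Row averages: A1=4.94, A2=5.36, A3=5.92, A4=6.3, A5=6.36
Highest average = 6.36 → A5.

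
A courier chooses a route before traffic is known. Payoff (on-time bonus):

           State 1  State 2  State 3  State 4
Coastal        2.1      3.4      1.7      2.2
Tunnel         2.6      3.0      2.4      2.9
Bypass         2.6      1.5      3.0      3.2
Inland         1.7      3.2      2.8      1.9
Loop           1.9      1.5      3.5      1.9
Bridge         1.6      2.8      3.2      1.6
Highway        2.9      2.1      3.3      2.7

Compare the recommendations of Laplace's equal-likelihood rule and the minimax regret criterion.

laplace → Highway; minimax regret → Tunnel (disagree)

Row averages: Coastal=2.35, Tunnel=2.725, Bypass=2.575, Inland=2.4, Loop=2.2, Bridge=2.3, Highway=2.75
Highest average = 2.75 → Highway.
Column bests: State 1=2.9, State 2=3.4, State 3=3.5, State 4=3.2.
Coastal regrets: 0.8, 0.0, 1.8, 1.0 → max 1.8
Tunnel regrets: 0.3, 0.4, 1.1, 0.3 → max 1.1
Bypass regrets: 0.3, 1.9, 0.5, 0.0 → max 1.9
Inland regrets: 1.2, 0.2, 0.7, 1.3 → max 1.3
Loop regrets: 1.0, 1.9, 0.0, 1.3 → max 1.9
Bridge regrets: 1.3, 0.6, 0.3, 1.6 → max 1.6
Highway regrets: 0.0, 1.3, 0.2, 0.5 → max 1.3
Smallest max regret = 1.1 → Tunnel.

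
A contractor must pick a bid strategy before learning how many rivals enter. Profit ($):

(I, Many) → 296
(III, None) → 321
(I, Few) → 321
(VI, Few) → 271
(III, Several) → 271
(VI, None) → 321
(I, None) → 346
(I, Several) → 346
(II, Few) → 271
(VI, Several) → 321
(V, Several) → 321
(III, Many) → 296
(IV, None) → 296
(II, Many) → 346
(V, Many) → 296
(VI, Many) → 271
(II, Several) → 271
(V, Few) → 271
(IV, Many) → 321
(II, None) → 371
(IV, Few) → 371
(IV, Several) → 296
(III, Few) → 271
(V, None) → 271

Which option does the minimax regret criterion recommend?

Column bests: None=371, Few=371, Several=346, Many=346.
I regrets: 25, 50, 0, 50 → max 50
II regrets: 0, 100, 75, 0 → max 100
III regrets: 50, 100, 75, 50 → max 100
IV regrets: 75, 0, 50, 25 → max 75
V regrets: 100, 100, 25, 50 → max 100
VI regrets: 50, 100, 25, 75 → max 100
Smallest max regret = 50 → I.

I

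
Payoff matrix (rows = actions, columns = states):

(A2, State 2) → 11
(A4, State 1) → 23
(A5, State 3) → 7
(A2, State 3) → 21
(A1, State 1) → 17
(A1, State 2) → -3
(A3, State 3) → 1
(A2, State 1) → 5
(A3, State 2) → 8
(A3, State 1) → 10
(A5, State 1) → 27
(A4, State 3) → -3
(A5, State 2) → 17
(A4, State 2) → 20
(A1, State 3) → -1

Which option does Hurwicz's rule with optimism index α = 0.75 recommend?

A1: 0.75·17 + 0.25·(-3) = 12
A2: 0.75·21 + 0.25·5 = 17
A3: 0.75·10 + 0.25·1 = 7.75
A4: 0.75·23 + 0.25·(-3) = 16.5
A5: 0.75·27 + 0.25·7 = 22
Highest Hurwicz score = 22 → A5.

A5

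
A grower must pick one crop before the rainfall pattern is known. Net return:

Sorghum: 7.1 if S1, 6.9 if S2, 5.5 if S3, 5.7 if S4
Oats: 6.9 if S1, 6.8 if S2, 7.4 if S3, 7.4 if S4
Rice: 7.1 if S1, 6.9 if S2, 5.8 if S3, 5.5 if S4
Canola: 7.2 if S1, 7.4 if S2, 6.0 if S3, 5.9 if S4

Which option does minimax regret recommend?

Oats

Column bests: S1=7.2, S2=7.4, S3=7.4, S4=7.4.
Sorghum regrets: 0.1, 0.5, 1.9, 1.7 → max 1.9
Oats regrets: 0.3, 0.6, 0.0, 0.0 → max 0.6
Rice regrets: 0.1, 0.5, 1.6, 1.9 → max 1.9
Canola regrets: 0.0, 0.0, 1.4, 1.5 → max 1.5
Smallest max regret = 0.6 → Oats.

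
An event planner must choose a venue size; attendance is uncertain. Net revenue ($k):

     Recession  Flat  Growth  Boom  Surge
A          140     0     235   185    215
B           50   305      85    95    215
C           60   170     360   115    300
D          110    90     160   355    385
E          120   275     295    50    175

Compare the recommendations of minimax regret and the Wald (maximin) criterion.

minimax regret → D; maximin → D (agree)

Column bests: Recession=140, Flat=305, Growth=360, Boom=355, Surge=385.
A regrets: 0, 305, 125, 170, 170 → max 305
B regrets: 90, 0, 275, 260, 170 → max 275
C regrets: 80, 135, 0, 240, 85 → max 240
D regrets: 30, 215, 200, 0, 0 → max 215
E regrets: 20, 30, 65, 305, 210 → max 305
Smallest max regret = 215 → D.
Row minima: A=0, B=50, C=60, D=90, E=50
Best worst-case = 90 → D.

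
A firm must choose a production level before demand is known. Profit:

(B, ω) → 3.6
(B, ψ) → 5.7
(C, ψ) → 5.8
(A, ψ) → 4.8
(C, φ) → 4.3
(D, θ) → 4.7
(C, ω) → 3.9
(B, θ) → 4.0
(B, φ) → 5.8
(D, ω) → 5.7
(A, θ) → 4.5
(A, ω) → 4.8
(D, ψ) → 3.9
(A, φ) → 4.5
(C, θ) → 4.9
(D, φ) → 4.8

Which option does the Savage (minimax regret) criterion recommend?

Column bests: θ=4.9, φ=5.8, ψ=5.8, ω=5.7.
A regrets: 0.4, 1.3, 1.0, 0.9 → max 1.3
B regrets: 0.9, 0.0, 0.1, 2.1 → max 2.1
C regrets: 0.0, 1.5, 0.0, 1.8 → max 1.8
D regrets: 0.2, 1.0, 1.9, 0.0 → max 1.9
Smallest max regret = 1.3 → A.

A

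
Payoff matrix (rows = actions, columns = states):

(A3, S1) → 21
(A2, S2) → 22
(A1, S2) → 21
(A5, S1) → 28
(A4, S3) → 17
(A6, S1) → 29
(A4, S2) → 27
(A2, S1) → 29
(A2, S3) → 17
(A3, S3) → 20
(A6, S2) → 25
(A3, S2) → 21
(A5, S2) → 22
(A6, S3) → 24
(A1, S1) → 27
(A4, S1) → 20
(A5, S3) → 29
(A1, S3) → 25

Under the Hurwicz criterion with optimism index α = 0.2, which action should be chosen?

A1: 0.2·27 + 0.8·21 = 22.2
A2: 0.2·29 + 0.8·17 = 19.4
A3: 0.2·21 + 0.8·20 = 20.2
A4: 0.2·27 + 0.8·17 = 19
A5: 0.2·29 + 0.8·22 = 23.4
A6: 0.2·29 + 0.8·24 = 25
Highest Hurwicz score = 25 → A6.

A6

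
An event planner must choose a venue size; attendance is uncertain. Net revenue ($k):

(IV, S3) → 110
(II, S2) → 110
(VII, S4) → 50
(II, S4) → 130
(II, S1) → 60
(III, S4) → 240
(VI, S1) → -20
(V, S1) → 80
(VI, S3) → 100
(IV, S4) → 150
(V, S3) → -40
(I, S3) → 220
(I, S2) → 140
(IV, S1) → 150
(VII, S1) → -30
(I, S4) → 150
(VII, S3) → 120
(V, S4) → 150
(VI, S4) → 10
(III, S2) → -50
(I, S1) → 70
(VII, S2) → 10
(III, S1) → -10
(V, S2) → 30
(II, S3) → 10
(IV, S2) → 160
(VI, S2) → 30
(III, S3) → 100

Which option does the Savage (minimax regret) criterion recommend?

Column bests: S1=150, S2=160, S3=220, S4=240.
I regrets: 80, 20, 0, 90 → max 90
II regrets: 90, 50, 210, 110 → max 210
III regrets: 160, 210, 120, 0 → max 210
IV regrets: 0, 0, 110, 90 → max 110
V regrets: 70, 130, 260, 90 → max 260
VI regrets: 170, 130, 120, 230 → max 230
VII regrets: 180, 150, 100, 190 → max 190
Smallest max regret = 90 → I.

I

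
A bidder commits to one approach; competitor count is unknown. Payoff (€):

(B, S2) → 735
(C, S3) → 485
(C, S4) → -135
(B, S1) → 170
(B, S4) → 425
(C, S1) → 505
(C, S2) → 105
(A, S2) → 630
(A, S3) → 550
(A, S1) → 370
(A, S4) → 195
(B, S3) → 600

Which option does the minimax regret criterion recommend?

A

Column bests: S1=505, S2=735, S3=600, S4=425.
A regrets: 135, 105, 50, 230 → max 230
B regrets: 335, 0, 0, 0 → max 335
C regrets: 0, 630, 115, 560 → max 630
Smallest max regret = 230 → A.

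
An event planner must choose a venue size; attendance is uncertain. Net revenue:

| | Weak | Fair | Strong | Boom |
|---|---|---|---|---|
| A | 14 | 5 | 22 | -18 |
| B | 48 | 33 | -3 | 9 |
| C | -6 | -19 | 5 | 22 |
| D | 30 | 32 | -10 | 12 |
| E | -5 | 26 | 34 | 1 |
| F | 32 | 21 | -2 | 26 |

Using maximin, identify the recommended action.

Row minima: A=-18, B=-3, C=-19, D=-10, E=-5, F=-2
Best worst-case = -2 → F.

F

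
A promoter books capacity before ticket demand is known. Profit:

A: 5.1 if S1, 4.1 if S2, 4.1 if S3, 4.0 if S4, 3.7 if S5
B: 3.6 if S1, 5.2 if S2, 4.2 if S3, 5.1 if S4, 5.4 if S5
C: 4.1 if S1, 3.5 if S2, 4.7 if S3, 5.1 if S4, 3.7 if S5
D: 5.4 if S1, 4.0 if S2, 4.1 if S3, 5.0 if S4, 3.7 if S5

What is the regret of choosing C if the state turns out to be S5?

1.7

Best payoff under S5 is 5.4.
Regret = 5.4 − 3.7 = 1.7.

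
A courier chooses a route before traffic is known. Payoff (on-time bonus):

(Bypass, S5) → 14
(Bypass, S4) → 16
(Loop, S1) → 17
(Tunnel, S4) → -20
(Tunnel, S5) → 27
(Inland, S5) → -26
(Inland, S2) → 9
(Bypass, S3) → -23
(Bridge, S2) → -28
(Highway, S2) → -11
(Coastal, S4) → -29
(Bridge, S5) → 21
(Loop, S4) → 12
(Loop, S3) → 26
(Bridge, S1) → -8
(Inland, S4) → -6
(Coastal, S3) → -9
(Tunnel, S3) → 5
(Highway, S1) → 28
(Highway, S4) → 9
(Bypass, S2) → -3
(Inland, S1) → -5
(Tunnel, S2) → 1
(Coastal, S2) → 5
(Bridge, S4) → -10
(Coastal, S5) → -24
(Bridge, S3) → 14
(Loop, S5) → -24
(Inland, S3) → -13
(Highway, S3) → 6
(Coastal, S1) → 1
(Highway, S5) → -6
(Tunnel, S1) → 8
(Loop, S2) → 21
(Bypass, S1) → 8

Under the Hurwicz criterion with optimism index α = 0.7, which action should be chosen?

Inland: 0.7·9 + 0.3·(-26) = -1.5
Bypass: 0.7·16 + 0.3·(-23) = 4.3
Loop: 0.7·26 + 0.3·(-24) = 11
Highway: 0.7·28 + 0.3·(-11) = 16.3
Coastal: 0.7·5 + 0.3·(-29) = -5.2
Bridge: 0.7·21 + 0.3·(-28) = 6.3
Tunnel: 0.7·27 + 0.3·(-20) = 12.9
Highest Hurwicz score = 16.3 → Highway.

Highway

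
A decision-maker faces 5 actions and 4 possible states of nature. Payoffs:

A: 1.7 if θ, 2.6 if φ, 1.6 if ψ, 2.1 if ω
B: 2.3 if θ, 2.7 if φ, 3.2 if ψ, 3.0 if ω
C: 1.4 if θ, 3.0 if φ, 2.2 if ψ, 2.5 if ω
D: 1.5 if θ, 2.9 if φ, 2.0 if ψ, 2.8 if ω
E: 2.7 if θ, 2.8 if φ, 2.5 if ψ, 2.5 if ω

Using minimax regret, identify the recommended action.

Column bests: θ=2.7, φ=3.0, ψ=3.2, ω=3.0.
A regrets: 1.0, 0.4, 1.6, 0.9 → max 1.6
B regrets: 0.4, 0.3, 0.0, 0.0 → max 0.4
C regrets: 1.3, 0.0, 1.0, 0.5 → max 1.3
D regrets: 1.2, 0.1, 1.2, 0.2 → max 1.2
E regrets: 0.0, 0.2, 0.7, 0.5 → max 0.7
Smallest max regret = 0.4 → B.

B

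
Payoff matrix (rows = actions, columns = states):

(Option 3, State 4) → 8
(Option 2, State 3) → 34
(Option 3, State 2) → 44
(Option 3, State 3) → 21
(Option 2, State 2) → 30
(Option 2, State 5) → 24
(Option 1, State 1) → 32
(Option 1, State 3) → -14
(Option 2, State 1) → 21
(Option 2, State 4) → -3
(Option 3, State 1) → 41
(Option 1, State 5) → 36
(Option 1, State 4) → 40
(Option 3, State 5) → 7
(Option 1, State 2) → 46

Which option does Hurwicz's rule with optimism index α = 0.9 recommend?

Option 3

Option 1: 0.9·46 + 0.1·(-14) = 40
Option 2: 0.9·34 + 0.1·(-3) = 30.3
Option 3: 0.9·44 + 0.1·7 = 40.3
Highest Hurwicz score = 40.3 → Option 3.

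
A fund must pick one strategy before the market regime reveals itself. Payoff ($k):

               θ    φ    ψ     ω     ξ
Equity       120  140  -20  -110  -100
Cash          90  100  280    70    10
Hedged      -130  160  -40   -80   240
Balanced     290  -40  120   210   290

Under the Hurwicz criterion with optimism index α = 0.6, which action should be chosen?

Equity: 0.6·140 + 0.4·(-110) = 40
Cash: 0.6·280 + 0.4·10 = 172
Hedged: 0.6·240 + 0.4·(-130) = 92
Balanced: 0.6·290 + 0.4·(-40) = 158
Highest Hurwicz score = 172 → Cash.

Cash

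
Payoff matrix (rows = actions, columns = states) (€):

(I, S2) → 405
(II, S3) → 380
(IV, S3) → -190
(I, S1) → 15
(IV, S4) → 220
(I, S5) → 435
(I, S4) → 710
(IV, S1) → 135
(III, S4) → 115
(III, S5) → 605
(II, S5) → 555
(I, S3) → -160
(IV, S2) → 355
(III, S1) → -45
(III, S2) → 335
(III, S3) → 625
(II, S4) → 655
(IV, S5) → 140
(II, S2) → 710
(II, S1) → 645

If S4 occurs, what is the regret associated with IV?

490

Best payoff under S4 is 710.
Regret = 710 − 220 = 490.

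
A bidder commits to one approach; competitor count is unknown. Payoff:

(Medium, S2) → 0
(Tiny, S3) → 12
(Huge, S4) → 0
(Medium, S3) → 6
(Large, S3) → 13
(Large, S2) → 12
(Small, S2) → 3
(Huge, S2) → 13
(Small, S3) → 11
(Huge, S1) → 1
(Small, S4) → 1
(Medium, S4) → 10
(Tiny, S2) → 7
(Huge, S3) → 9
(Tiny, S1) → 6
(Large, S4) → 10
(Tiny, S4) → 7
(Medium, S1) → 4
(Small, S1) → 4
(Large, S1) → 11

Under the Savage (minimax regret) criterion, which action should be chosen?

Large

Column bests: S1=11, S2=13, S3=13, S4=10.
Tiny regrets: 5, 6, 1, 3 → max 6
Small regrets: 7, 10, 2, 9 → max 10
Medium regrets: 7, 13, 7, 0 → max 13
Large regrets: 0, 1, 0, 0 → max 1
Huge regrets: 10, 0, 4, 10 → max 10
Smallest max regret = 1 → Large.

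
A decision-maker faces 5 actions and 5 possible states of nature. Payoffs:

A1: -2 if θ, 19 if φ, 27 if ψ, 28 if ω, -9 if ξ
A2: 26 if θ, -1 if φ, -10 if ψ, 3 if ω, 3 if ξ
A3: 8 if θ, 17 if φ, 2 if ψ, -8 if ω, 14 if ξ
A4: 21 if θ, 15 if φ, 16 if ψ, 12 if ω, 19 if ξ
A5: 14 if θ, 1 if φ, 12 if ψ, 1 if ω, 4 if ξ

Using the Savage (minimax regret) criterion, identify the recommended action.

Column bests: θ=26, φ=19, ψ=27, ω=28, ξ=19.
A1 regrets: 28, 0, 0, 0, 28 → max 28
A2 regrets: 0, 20, 37, 25, 16 → max 37
A3 regrets: 18, 2, 25, 36, 5 → max 36
A4 regrets: 5, 4, 11, 16, 0 → max 16
A5 regrets: 12, 18, 15, 27, 15 → max 27
Smallest max regret = 16 → A4.

A4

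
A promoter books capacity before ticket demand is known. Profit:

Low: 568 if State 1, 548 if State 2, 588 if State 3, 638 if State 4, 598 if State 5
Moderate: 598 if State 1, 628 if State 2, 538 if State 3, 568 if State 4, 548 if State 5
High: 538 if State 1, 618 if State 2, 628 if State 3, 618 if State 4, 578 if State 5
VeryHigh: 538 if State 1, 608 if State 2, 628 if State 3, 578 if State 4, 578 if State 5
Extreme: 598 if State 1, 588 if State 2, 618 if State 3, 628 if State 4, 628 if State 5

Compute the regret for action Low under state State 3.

40

Best payoff under State 3 is 628.
Regret = 628 − 588 = 40.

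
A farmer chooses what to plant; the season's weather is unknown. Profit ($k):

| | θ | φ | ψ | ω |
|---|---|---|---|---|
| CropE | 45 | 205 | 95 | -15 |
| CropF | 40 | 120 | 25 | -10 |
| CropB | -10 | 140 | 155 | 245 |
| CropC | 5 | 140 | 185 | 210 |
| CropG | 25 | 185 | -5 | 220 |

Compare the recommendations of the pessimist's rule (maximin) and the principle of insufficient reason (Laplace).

maximin → CropC; laplace → CropC (agree)

Row minima: CropE=-15, CropF=-10, CropB=-10, CropC=5, CropG=-5
Best worst-case = 5 → CropC.
Row averages: CropE=82.5, CropF=43.75, CropB=132.5, CropC=135, CropG=106.25
Highest average = 135 → CropC.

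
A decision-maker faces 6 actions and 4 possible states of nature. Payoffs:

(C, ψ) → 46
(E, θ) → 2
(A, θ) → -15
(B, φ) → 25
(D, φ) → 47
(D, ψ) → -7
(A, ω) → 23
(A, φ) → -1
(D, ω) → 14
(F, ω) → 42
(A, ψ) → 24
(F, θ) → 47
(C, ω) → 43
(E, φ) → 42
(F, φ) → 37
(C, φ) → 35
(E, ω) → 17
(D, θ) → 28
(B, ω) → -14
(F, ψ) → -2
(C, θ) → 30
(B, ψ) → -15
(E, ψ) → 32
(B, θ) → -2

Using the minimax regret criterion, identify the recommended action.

Column bests: θ=47, φ=47, ψ=46, ω=43.
A regrets: 62, 48, 22, 20 → max 62
B regrets: 49, 22, 61, 57 → max 61
C regrets: 17, 12, 0, 0 → max 17
D regrets: 19, 0, 53, 29 → max 53
E regrets: 45, 5, 14, 26 → max 45
F regrets: 0, 10, 48, 1 → max 48
Smallest max regret = 17 → C.

C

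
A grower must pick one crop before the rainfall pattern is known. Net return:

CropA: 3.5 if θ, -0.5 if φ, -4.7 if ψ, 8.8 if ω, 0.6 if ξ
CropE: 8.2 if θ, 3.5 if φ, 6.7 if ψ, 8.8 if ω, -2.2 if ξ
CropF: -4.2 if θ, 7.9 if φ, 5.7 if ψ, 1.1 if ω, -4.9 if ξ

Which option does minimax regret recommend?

CropE

Column bests: θ=8.2, φ=7.9, ψ=6.7, ω=8.8, ξ=0.6.
CropA regrets: 4.7, 8.4, 11.4, 0.0, 0.0 → max 11.4
CropE regrets: 0.0, 4.4, 0.0, 0.0, 2.8 → max 4.4
CropF regrets: 12.4, 0.0, 1.0, 7.7, 5.5 → max 12.4
Smallest max regret = 4.4 → CropE.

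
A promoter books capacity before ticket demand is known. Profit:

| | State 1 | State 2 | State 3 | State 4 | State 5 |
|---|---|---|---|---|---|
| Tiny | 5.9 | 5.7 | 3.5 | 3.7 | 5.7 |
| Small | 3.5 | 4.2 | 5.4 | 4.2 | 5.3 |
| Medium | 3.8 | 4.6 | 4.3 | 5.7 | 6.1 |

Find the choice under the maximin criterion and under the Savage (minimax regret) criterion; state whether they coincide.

maximin → Medium; minimax regret → Tiny (disagree)

Row minima: Tiny=3.5, Small=3.5, Medium=3.8
Best worst-case = 3.8 → Medium.
Column bests: State 1=5.9, State 2=5.7, State 3=5.4, State 4=5.7, State 5=6.1.
Tiny regrets: 0.0, 0.0, 1.9, 2.0, 0.4 → max 2.0
Small regrets: 2.4, 1.5, 0.0, 1.5, 0.8 → max 2.4
Medium regrets: 2.1, 1.1, 1.1, 0.0, 0.0 → max 2.1
Smallest max regret = 2.0 → Tiny.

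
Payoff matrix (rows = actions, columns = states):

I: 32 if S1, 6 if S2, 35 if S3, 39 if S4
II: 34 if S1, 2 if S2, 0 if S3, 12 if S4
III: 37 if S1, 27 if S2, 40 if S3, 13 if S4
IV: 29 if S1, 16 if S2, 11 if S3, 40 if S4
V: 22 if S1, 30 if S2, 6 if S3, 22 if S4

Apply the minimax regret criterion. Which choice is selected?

I

Column bests: S1=37, S2=30, S3=40, S4=40.
I regrets: 5, 24, 5, 1 → max 24
II regrets: 3, 28, 40, 28 → max 40
III regrets: 0, 3, 0, 27 → max 27
IV regrets: 8, 14, 29, 0 → max 29
V regrets: 15, 0, 34, 18 → max 34
Smallest max regret = 24 → I.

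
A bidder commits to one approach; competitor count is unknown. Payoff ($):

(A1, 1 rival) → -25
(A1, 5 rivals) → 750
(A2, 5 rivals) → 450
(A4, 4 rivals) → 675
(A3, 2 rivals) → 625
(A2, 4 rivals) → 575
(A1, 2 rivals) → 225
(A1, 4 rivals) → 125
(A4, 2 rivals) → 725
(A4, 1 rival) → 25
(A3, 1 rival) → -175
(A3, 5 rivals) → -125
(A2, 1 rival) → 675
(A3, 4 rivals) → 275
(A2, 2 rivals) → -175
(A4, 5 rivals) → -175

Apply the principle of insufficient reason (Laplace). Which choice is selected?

A2

Row averages: A1=268.75, A2=381.25, A3=150, A4=312.5
Highest average = 381.25 → A2.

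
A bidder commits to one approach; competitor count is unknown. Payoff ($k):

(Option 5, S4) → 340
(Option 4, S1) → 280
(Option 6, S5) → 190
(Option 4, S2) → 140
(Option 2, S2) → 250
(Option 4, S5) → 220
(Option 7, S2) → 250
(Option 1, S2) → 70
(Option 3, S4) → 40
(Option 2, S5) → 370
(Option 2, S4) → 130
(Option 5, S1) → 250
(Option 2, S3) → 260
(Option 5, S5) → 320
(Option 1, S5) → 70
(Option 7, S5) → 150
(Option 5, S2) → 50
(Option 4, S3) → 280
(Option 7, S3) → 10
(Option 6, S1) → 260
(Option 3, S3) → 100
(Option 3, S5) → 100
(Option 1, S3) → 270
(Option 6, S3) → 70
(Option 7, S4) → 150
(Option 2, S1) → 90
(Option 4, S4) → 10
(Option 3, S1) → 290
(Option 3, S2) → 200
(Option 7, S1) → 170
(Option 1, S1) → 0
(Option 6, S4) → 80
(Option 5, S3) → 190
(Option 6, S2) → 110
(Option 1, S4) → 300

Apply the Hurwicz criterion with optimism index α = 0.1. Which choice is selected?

Option 2

Option 1: 0.1·300 + 0.9·0 = 30
Option 2: 0.1·370 + 0.9·90 = 118
Option 3: 0.1·290 + 0.9·40 = 65
Option 4: 0.1·280 + 0.9·10 = 37
Option 5: 0.1·340 + 0.9·50 = 79
Option 6: 0.1·260 + 0.9·70 = 89
Option 7: 0.1·250 + 0.9·10 = 34
Highest Hurwicz score = 118 → Option 2.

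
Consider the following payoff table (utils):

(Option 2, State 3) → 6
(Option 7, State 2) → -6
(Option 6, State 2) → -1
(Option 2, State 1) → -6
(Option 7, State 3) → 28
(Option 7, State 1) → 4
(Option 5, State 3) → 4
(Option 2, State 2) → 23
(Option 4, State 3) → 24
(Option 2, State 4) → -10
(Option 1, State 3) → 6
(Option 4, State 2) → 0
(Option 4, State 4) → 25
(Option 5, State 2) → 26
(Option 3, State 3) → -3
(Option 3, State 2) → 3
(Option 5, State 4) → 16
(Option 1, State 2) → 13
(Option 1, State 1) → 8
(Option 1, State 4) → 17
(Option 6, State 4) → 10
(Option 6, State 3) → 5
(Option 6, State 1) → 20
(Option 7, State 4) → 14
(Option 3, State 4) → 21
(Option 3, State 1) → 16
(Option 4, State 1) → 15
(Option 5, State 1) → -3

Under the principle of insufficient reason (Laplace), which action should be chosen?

Row averages: Option 1=11, Option 2=3.25, Option 3=9.25, Option 4=16, Option 5=10.75, Option 6=8.5, Option 7=10
Highest average = 16 → Option 4.

Option 4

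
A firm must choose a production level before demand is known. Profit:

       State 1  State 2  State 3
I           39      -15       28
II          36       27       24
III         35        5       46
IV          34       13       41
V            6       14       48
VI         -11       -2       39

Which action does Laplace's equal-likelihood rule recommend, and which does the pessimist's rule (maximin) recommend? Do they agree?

Row averages: I=52/3, II=29, III=86/3, IV=88/3, V=68/3, VI=26/3
Highest average = 88/3 → IV.
Row minima: I=-15, II=24, III=5, IV=13, V=6, VI=-11
Best worst-case = 24 → II.

laplace → IV; maximin → II (disagree)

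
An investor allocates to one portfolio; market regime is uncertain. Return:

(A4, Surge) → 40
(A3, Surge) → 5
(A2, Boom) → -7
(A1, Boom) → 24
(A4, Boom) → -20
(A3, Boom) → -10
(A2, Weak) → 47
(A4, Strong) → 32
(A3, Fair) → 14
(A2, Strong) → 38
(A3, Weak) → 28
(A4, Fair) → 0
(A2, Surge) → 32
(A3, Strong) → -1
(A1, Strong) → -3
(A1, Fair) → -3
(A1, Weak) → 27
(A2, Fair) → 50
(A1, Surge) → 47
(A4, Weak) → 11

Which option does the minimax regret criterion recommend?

A2

Column bests: Weak=47, Fair=50, Strong=38, Boom=24, Surge=47.
A1 regrets: 20, 53, 41, 0, 0 → max 53
A2 regrets: 0, 0, 0, 31, 15 → max 31
A3 regrets: 19, 36, 39, 34, 42 → max 42
A4 regrets: 36, 50, 6, 44, 7 → max 50
Smallest max regret = 31 → A2.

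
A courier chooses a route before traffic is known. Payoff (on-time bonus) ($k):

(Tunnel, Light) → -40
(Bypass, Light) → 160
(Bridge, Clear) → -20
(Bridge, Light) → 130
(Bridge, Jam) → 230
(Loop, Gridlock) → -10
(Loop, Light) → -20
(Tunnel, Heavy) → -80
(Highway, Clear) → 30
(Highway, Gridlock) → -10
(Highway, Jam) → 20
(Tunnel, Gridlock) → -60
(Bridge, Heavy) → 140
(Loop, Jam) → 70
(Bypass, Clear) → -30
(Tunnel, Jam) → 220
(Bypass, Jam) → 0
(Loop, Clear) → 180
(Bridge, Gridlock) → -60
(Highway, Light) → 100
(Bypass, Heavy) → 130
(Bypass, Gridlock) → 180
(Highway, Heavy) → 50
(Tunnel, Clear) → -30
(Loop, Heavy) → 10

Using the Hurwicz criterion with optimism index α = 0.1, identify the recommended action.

Highway

Bridge: 0.1·230 + 0.9·(-60) = -31
Loop: 0.1·180 + 0.9·(-20) = 0
Highway: 0.1·100 + 0.9·(-10) = 1
Tunnel: 0.1·220 + 0.9·(-80) = -50
Bypass: 0.1·180 + 0.9·(-30) = -9
Highest Hurwicz score = 1 → Highway.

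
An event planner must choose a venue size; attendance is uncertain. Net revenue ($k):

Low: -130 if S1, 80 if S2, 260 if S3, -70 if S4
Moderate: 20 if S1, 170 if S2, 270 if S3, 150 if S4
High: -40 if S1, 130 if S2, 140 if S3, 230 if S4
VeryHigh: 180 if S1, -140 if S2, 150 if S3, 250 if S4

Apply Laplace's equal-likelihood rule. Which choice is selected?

Moderate

Row averages: Low=35, Moderate=152.5, High=115, VeryHigh=110
Highest average = 152.5 → Moderate.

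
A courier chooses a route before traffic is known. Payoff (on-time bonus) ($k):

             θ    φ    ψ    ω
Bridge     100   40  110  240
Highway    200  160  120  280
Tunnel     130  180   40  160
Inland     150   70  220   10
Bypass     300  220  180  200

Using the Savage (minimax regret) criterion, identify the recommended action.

Bypass

Column bests: θ=300, φ=220, ψ=220, ω=280.
Bridge regrets: 200, 180, 110, 40 → max 200
Highway regrets: 100, 60, 100, 0 → max 100
Tunnel regrets: 170, 40, 180, 120 → max 180
Inland regrets: 150, 150, 0, 270 → max 270
Bypass regrets: 0, 0, 40, 80 → max 80
Smallest max regret = 80 → Bypass.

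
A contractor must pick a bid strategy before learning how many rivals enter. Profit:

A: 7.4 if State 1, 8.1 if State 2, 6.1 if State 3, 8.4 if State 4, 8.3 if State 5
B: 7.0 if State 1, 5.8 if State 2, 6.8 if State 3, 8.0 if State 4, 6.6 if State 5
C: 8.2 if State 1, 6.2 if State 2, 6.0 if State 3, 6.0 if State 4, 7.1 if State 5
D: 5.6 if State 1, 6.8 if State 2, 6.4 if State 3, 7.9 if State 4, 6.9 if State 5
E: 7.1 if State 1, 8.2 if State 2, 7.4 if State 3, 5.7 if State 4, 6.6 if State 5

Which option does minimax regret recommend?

Column bests: State 1=8.2, State 2=8.2, State 3=7.4, State 4=8.4, State 5=8.3.
A regrets: 0.8, 0.1, 1.3, 0.0, 0.0 → max 1.3
B regrets: 1.2, 2.4, 0.6, 0.4, 1.7 → max 2.4
C regrets: 0.0, 2.0, 1.4, 2.4, 1.2 → max 2.4
D regrets: 2.6, 1.4, 1.0, 0.5, 1.4 → max 2.6
E regrets: 1.1, 0.0, 0.0, 2.7, 1.7 → max 2.7
Smallest max regret = 1.3 → A.

A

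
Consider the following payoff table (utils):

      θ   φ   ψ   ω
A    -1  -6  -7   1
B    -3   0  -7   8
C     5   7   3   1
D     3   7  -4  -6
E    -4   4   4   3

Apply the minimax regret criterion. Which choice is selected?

Column bests: θ=5, φ=7, ψ=4, ω=8.
A regrets: 6, 13, 11, 7 → max 13
B regrets: 8, 7, 11, 0 → max 11
C regrets: 0, 0, 1, 7 → max 7
D regrets: 2, 0, 8, 14 → max 14
E regrets: 9, 3, 0, 5 → max 9
Smallest max regret = 7 → C.

C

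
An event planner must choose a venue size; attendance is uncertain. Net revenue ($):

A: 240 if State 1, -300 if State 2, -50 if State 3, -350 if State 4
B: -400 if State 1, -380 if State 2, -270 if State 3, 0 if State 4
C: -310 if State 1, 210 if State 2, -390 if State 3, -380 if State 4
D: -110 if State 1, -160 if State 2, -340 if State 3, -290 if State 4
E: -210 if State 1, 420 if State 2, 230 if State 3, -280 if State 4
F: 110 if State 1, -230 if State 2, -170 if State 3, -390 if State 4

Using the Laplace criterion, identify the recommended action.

Row averages: A=-115, B=-262.5, C=-217.5, D=-225, E=40, F=-170
Highest average = 40 → E.

E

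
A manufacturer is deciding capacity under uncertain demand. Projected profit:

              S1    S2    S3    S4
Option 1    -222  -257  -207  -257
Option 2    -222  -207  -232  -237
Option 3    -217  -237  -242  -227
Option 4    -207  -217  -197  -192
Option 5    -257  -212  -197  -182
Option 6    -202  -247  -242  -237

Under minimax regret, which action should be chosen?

Column bests: S1=-202, S2=-207, S3=-197, S4=-182.
Option 1 regrets: 20, 50, 10, 75 → max 75
Option 2 regrets: 20, 0, 35, 55 → max 55
Option 3 regrets: 15, 30, 45, 45 → max 45
Option 4 regrets: 5, 10, 0, 10 → max 10
Option 5 regrets: 55, 5, 0, 0 → max 55
Option 6 regrets: 0, 40, 45, 55 → max 55
Smallest max regret = 10 → Option 4.

Option 4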